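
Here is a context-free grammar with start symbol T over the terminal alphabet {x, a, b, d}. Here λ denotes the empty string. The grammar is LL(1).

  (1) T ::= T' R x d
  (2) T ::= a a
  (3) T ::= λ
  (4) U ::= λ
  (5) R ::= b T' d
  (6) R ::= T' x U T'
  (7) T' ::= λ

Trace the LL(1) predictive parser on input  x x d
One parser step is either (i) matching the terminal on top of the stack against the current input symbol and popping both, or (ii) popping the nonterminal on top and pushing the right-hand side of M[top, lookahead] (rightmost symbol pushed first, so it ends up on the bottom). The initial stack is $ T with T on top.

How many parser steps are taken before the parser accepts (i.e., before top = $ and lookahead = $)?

9

step 1: stack=$ T  input=x x d $  — expand T ::= T' R x d
step 2: stack=$ d x R T'  input=x x d $  — expand T' ::= λ
step 3: stack=$ d x R  input=x x d $  — expand R ::= T' x U T'
step 4: stack=$ d x T' U x T'  input=x x d $  — expand T' ::= λ
step 5: stack=$ d x T' U x  input=x x d $  — match x
step 6: stack=$ d x T' U  input=x d $  — expand U ::= λ
step 7: stack=$ d x T'  input=x d $  — expand T' ::= λ
step 8: stack=$ d x  input=x d $  — match x
step 9: stack=$ d  input=d $  — match d
Accept reached after 9 steps.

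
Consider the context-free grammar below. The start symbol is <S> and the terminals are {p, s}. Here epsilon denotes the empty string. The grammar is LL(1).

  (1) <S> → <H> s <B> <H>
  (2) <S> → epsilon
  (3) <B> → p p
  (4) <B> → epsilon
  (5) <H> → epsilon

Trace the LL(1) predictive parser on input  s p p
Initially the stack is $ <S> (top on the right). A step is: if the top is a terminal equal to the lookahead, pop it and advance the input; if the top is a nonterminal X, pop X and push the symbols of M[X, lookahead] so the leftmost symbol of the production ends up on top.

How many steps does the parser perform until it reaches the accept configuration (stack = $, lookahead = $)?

7

     Stack            Input    Action
  1  $ <S>            s p p $  expand <S> → <H> s <B> <H>
  2  $ <H> <B> s <H>  s p p $  expand <H> → epsilon
  3  $ <H> <B> s      s p p $  match s
  4  $ <H> <B>        p p $    expand <B> → p p
  5  $ <H> p p        p p $    match p
  6  $ <H> p          p $      match p
  7  $ <H>            $        expand <H> → epsilon
Accept reached after 7 steps.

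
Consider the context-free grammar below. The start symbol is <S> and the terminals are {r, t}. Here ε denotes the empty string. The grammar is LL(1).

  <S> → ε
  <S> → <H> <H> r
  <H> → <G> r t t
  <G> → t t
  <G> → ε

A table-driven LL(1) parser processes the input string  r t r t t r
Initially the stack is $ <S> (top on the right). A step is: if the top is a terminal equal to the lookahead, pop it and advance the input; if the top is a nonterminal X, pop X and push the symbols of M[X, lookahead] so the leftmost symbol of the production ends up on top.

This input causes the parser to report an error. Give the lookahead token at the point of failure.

step 1: stack=$ <S>  input=r t r t t r $  — expand <S> → <H> <H> r
step 2: stack=$ r <H> <H>  input=r t r t t r $  — expand <H> → <G> r t t
step 3: stack=$ r <H> t t r <G>  input=r t r t t r $  — expand <G> → ε
step 4: stack=$ r <H> t t r  input=r t r t t r $  — match r
step 5: stack=$ r <H> t t  input=t r t t r $  — match t
step 6: stack=$ r <H> t  input=r t t r $  — error: top is terminal t but lookahead is r

r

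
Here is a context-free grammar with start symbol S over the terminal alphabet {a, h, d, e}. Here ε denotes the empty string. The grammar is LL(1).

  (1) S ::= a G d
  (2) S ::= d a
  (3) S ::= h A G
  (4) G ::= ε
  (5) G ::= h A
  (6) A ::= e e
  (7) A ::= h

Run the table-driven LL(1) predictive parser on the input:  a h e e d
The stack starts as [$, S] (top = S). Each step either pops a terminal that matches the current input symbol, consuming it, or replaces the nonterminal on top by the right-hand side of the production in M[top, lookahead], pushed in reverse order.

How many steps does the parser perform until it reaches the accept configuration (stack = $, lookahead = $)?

     Stack    Input        Action
  1  $ S      a h e e d $  expand S ::= a G d
  2  $ d G a  a h e e d $  match a
  3  $ d G    h e e d $    expand G ::= h A
  4  $ d A h  h e e d $    match h
  5  $ d A    e e d $      expand A ::= e e
  6  $ d e e  e e d $      match e
  7  $ d e    e d $        match e
  8  $ d      d $          match d
Accept reached after 8 steps.

8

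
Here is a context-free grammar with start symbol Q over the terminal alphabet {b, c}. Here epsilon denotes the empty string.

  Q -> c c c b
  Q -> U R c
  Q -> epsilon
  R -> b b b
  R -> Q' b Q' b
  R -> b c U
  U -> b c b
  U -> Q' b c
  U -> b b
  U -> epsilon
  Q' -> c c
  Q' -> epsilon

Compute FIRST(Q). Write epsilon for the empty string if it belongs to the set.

{epsilon, b, c}

FIRST(Q') = {epsilon, c}
FIRST(R) = {b, c}  (via Q' b Q' b)
FIRST(U) = {epsilon, b, c}  (via Q' b c)
FIRST(Q) = {epsilon, b, c}  (via U R c)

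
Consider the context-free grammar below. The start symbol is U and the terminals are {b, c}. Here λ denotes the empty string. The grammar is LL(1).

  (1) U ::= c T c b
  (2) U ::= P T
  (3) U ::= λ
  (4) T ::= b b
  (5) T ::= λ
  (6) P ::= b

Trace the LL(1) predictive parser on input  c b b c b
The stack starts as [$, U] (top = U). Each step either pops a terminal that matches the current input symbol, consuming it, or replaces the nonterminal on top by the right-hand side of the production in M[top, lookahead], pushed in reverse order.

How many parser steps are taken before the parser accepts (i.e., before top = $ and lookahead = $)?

step 1: stack=$ U  input=c b b c b $  — expand U ::= c T c b
step 2: stack=$ b c T c  input=c b b c b $  — match c
step 3: stack=$ b c T  input=b b c b $  — expand T ::= b b
step 4: stack=$ b c b b  input=b b c b $  — match b
step 5: stack=$ b c b  input=b c b $  — match b
step 6: stack=$ b c  input=c b $  — match c
step 7: stack=$ b  input=b $  — match b
Accept reached after 7 steps.

7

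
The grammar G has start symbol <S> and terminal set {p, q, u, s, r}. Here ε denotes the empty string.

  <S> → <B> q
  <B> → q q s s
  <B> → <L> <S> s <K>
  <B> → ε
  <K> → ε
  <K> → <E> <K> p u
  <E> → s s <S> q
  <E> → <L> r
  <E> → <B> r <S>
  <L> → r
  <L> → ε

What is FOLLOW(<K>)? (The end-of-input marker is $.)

FIRST(<L>): from <L>→r we get {r}; from <L>→ε we get {ε}. So FIRST(<L>) = {ε, r}.
FIRST(<S>): from <S>→<B> q we get {q, r}. So FIRST(<S>) = {q, r}.
FIRST(<B>): from <B>→q q s s we get {q}; from <B>→<L> <S> s <K> we get {q, r}; from <B>→ε we get {ε}. So FIRST(<B>) = {ε, q, r}.
FIRST(<E>): from <E>→s s <S> q we get {s}; from <E>→<L> r we get {r}; from <E>→<B> r <S> we get {q, r}. So FIRST(<E>) = {q, r, s}.
FIRST(<K>): from <K>→ε we get {ε}; from <K>→<E> <K> p u we get {q, r, s}. So FIRST(<K>) = {ε, q, r, s}.
FOLLOW(<S>) includes $ since <S> is the start symbol.
FOLLOW(<B>): in <S>→<B> q, <B> is followed by q with FIRST {q}; in <E>→<B> r <S>, <B> is followed by r <S> with FIRST {r}. Thus FOLLOW(<B>) = {q, r}.
FOLLOW(<K>): in <B>→<L> <S> s <K>, the suffix after <K> is empty, so FOLLOW(<K>) ⊇ FOLLOW(<B>) = {q, r}; in <K>→<E> <K> p u, <K> is followed by p u with FIRST {p}. Thus FOLLOW(<K>) = {p, q, r}.
FOLLOW(<E>): in <K>→<E> <K> p u, <E> is followed by <K> p u with FIRST {p, q, r, s}. Thus FOLLOW(<E>) = {p, q, r, s}.
FOLLOW(<S>): in <B>→<L> <S> s <K>, <S> is followed by s <K> with FIRST {s}; in <E>→s s <S> q, <S> is followed by q with FIRST {q}; in <E>→<B> r <S>, the suffix after <S> is empty, so FOLLOW(<S>) ⊇ FOLLOW(<E>) = {p, q, r, s}. Thus FOLLOW(<S>) = {$, p, q, r, s}.
FOLLOW(<L>): in <B>→<L> <S> s <K>, <L> is followed by <S> s <K> with FIRST {q, r}; in <E>→<L> r, <L> is followed by r with FIRST {r}. Thus FOLLOW(<L>) = {q, r}.

{p, q, r}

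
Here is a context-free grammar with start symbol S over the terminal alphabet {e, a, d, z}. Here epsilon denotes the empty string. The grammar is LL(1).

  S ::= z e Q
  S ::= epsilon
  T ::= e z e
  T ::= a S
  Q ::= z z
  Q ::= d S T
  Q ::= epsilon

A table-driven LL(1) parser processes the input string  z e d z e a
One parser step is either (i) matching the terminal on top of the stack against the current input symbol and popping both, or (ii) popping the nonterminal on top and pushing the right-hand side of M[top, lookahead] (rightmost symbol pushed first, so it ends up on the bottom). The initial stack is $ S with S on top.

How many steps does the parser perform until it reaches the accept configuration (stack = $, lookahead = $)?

12

step 1: stack=$ S  input=z e d z e a $  — expand S ::= z e Q
step 2: stack=$ Q e z  input=z e d z e a $  — match z
step 3: stack=$ Q e  input=e d z e a $  — match e
step 4: stack=$ Q  input=d z e a $  — expand Q ::= d S T
step 5: stack=$ T S d  input=d z e a $  — match d
step 6: stack=$ T S  input=z e a $  — expand S ::= z e Q
step 7: stack=$ T Q e z  input=z e a $  — match z
step 8: stack=$ T Q e  input=e a $  — match e
step 9: stack=$ T Q  input=a $  — expand Q ::= epsilon
step 10: stack=$ T  input=a $  — expand T ::= a S
step 11: stack=$ S a  input=a $  — match a
step 12: stack=$ S  input=$  — expand S ::= epsilon
Accept reached after 12 steps.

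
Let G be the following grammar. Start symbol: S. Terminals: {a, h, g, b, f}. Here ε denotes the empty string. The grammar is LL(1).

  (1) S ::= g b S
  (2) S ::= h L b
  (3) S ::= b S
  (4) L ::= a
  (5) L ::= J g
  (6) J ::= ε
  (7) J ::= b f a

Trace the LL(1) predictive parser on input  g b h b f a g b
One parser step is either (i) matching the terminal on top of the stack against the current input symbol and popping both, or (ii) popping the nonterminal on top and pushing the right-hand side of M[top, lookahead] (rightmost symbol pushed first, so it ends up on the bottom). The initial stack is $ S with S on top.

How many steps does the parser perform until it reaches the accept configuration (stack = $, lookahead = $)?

12

      Stack        Input              Action
   1  $ S          g b h b f a g b $  expand S ::= g b S
   2  $ S b g      g b h b f a g b $  match g
   3  $ S b        b h b f a g b $    match b
   4  $ S          h b f a g b $      expand S ::= h L b
   5  $ b L h      h b f a g b $      match h
   6  $ b L        b f a g b $        expand L ::= J g
   7  $ b g J      b f a g b $        expand J ::= b f a
   8  $ b g a f b  b f a g b $        match b
   9  $ b g a f    f a g b $          match f
  10  $ b g a      a g b $            match a
  11  $ b g        g b $              match g
  12  $ b          b $                match b
Accept reached after 12 steps.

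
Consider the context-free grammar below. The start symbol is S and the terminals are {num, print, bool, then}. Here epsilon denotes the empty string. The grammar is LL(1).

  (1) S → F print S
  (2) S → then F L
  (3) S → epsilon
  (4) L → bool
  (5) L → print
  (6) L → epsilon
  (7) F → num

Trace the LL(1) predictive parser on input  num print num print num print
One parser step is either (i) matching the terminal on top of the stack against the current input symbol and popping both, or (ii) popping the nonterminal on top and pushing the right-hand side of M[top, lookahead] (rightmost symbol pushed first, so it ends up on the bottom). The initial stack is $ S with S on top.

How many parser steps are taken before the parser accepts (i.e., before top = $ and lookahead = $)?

step 1: stack=$ S  input=num print num print num print $  — expand S → F print S
step 2: stack=$ S print F  input=num print num print num print $  — expand F → num
step 3: stack=$ S print num  input=num print num print num print $  — match num
step 4: stack=$ S print  input=print num print num print $  — match print
step 5: stack=$ S  input=num print num print $  — expand S → F print S
step 6: stack=$ S print F  input=num print num print $  — expand F → num
step 7: stack=$ S print num  input=num print num print $  — match num
step 8: stack=$ S print  input=print num print $  — match print
step 9: stack=$ S  input=num print $  — expand S → F print S
step 10: stack=$ S print F  input=num print $  — expand F → num
step 11: stack=$ S print num  input=num print $  — match num
step 12: stack=$ S print  input=print $  — match print
step 13: stack=$ S  input=$  — expand S → epsilon
Accept reached after 13 steps.

13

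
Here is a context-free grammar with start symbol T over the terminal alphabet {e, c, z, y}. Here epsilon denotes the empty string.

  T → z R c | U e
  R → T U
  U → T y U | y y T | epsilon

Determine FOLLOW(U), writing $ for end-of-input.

FIRST(T) = {e, y, z}  (via U e)
FIRST(R) = {e, y, z}  (via T U)
FIRST(U) = {epsilon, e, y, z}  (via T y U)
FOLLOW(T) includes $ since T is the start symbol.
FOLLOW(R): in T→z R c, R is followed by c with FIRST {c}. Thus FOLLOW(R) = {c}.
FOLLOW(U): in T→U e, U is followed by e with FIRST {e}; in R→T U, the suffix after U is empty, so FOLLOW(U) ⊇ FOLLOW(R) = {c}; in U→T y U, the suffix after U is empty (adds nothing new). Thus FOLLOW(U) = {c, e}.
FOLLOW(T): in R→T U, T is followed by U with FIRST {epsilon, e, y, z}; in R→T U, the suffix after T is nullable, so FOLLOW(T) ⊇ FOLLOW(R) = {c}; in U→T y U, T is followed by y U with FIRST {y}; in U→y y T, the suffix after T is empty, so FOLLOW(T) ⊇ FOLLOW(U) = {c, e}. Thus FOLLOW(T) = {$, c, e, y, z}.

{c, e}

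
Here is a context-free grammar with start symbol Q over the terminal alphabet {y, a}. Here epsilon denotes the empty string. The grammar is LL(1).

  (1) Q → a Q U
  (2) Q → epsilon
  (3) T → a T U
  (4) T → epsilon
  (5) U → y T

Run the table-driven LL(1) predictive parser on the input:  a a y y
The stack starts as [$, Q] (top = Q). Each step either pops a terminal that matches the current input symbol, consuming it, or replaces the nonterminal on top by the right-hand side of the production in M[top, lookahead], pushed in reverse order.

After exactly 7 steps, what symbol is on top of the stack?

T

     Stack      Input      Action
  1  $ Q        a a y y $  expand Q → a Q U
  2  $ U Q a    a a y y $  match a
  3  $ U Q      a y y $    expand Q → a Q U
  4  $ U U Q a  a y y $    match a
  5  $ U U Q    y y $      expand Q → epsilon
  6  $ U U      y y $      expand U → y T
  7  $ U T y    y y $      match y
Stack after step 7: $ U T (top = T).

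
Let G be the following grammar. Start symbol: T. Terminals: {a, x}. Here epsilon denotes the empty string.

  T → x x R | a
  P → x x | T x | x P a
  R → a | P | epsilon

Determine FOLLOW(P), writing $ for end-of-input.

{$, a, x}

FIRST(T) = {a, x}
FIRST(P) = {a, x}  (via T x)
FIRST(R) = {epsilon, a, x}  (via P)
FOLLOW(T) includes $ since T is the start symbol.
FOLLOW(T): in P→T x, T is followed by x with FIRST {x}. Thus FOLLOW(T) = {$, x}.
FOLLOW(R): in T→x x R, the suffix after R is empty, so FOLLOW(R) ⊇ FOLLOW(T) = {$, x}. Thus FOLLOW(R) = {$, x}.
FOLLOW(P): in P→x P a, P is followed by a with FIRST {a}; in R→P, the suffix after P is empty, so FOLLOW(P) ⊇ FOLLOW(R) = {$, x}. Thus FOLLOW(P) = {$, a, x}.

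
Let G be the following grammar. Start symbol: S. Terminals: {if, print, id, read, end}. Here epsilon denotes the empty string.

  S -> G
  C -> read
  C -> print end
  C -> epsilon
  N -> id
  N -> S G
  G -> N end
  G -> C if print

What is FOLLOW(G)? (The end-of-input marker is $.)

{$, end, id, if, print, read}

FIRST(C) = {epsilon, print, read}
FIRST(S) = {id, if, print, read}  (via G)
FIRST(N) = {id, if, print, read}  (via S G)
FIRST(G) = {id, if, print, read}  (via N end, C if print)
FOLLOW(S) includes $ since S is the start symbol.
FOLLOW(S): in N->S G, S is followed by G with FIRST {id, if, print, read}. Thus FOLLOW(S) = {$, id, if, print, read}.
FOLLOW(C): in G->C if print, C is followed by if print with FIRST {if}. Thus FOLLOW(C) = {if}.
FOLLOW(N): in G->N end, N is followed by end with FIRST {end}. Thus FOLLOW(N) = {end}.
FOLLOW(G): in S->G, the suffix after G is empty, so FOLLOW(G) ⊇ FOLLOW(S) = {$, id, if, print, read}; in N->S G, the suffix after G is empty, so FOLLOW(G) ⊇ FOLLOW(N) = {end}. Thus FOLLOW(G) = {$, end, id, if, print, read}.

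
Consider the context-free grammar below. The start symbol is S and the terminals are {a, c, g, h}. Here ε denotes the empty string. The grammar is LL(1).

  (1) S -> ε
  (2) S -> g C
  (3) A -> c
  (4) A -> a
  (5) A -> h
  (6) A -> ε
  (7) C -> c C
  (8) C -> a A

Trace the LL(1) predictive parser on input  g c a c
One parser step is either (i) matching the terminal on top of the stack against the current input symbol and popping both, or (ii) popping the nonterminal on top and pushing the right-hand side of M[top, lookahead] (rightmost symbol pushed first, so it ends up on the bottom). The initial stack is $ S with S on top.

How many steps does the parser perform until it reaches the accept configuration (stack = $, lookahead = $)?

8

step 1: stack=$ S  input=g c a c $  — expand S -> g C
step 2: stack=$ C g  input=g c a c $  — match g
step 3: stack=$ C  input=c a c $  — expand C -> c C
step 4: stack=$ C c  input=c a c $  — match c
step 5: stack=$ C  input=a c $  — expand C -> a A
step 6: stack=$ A a  input=a c $  — match a
step 7: stack=$ A  input=c $  — expand A -> c
step 8: stack=$ c  input=c $  — match c
Accept reached after 8 steps.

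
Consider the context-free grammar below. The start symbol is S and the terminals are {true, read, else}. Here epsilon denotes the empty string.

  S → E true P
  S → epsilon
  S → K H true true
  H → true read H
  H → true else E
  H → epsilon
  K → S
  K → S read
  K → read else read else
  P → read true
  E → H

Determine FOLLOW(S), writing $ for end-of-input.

{$, read, true}

FIRST(H) = {epsilon, true}
FIRST(P) = {read}
FIRST(E) = {epsilon, true}  (via H)
FIRST(S) = {epsilon, read, true}  (via E true P, K H true true)
FIRST(K) = {epsilon, read, true}  (via S, S read)
FOLLOW(S) includes $ since S is the start symbol.
FOLLOW(K): in S→K H true true, K is followed by H true true with FIRST {true}. Thus FOLLOW(K) = {true}.
FOLLOW(S): in K→S, the suffix after S is empty, so FOLLOW(S) ⊇ FOLLOW(K) = {true}; in K→S read, S is followed by read with FIRST {read}. Thus FOLLOW(S) = {$, read, true}.
FOLLOW(P): in S→E true P, the suffix after P is empty, so FOLLOW(P) ⊇ FOLLOW(S) = {$, read, true}. Thus FOLLOW(P) = {$, read, true}.
FOLLOW(H): in S→K H true true, H is followed by true true with FIRST {true}; in H→true read H, the suffix after H is empty (adds nothing new); in E→H, the suffix after H is empty, so FOLLOW(H) ⊇ FOLLOW(E) = {true}. Thus FOLLOW(H) = {true}.
FOLLOW(E): in S→E true P, E is followed by true P with FIRST {true}; in H→true else E, the suffix after E is empty, so FOLLOW(E) ⊇ FOLLOW(H) = {true}. Thus FOLLOW(E) = {true}.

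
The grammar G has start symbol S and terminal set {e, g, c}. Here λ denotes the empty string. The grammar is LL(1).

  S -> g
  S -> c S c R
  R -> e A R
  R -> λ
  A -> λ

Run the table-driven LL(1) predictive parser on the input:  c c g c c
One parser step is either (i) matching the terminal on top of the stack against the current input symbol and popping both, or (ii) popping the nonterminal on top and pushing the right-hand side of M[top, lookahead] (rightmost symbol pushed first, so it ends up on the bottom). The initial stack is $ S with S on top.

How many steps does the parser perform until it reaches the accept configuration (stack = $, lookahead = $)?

      Stack          Input        Action
   1  $ S            c c g c c $  expand S -> c S c R
   2  $ R c S c      c c g c c $  match c
   3  $ R c S        c g c c $    expand S -> c S c R
   4  $ R c R c S c  c g c c $    match c
   5  $ R c R c S    g c c $      expand S -> g
   6  $ R c R c g    g c c $      match g
   7  $ R c R c      c c $        match c
   8  $ R c R        c $          expand R -> λ
   9  $ R c          c $          match c
  10  $ R            $            expand R -> λ
Accept reached after 10 steps.

10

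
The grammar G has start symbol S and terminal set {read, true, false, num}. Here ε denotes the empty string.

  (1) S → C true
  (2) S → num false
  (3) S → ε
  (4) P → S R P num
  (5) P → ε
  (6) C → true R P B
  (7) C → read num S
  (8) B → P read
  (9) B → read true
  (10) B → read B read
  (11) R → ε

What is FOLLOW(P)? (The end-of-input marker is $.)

{num, read, true}

FIRST(C) = {read, true}
FIRST(R) = {ε}
FIRST(S) = {ε, num, read, true}  (via C true)
FIRST(P) = {ε, num, read, true}  (via S R P num)
FIRST(B) = {num, read, true}  (via P read)
FOLLOW(S) includes $ since S is the start symbol.
FOLLOW(P): in P→S R P num, P is followed by num with FIRST {num}; in C→true R P B, P is followed by B with FIRST {num, read, true}; in B→P read, P is followed by read with FIRST {read}. Thus FOLLOW(P) = {num, read, true}.
FOLLOW(C): in S→C true, C is followed by true with FIRST {true}. Thus FOLLOW(C) = {true}.
FOLLOW(S): in P→S R P num, S is followed by R P num with FIRST {num, read, true}; in C→read num S, the suffix after S is empty, so FOLLOW(S) ⊇ FOLLOW(C) = {true}. Thus FOLLOW(S) = {$, num, read, true}.
FOLLOW(B): in C→true R P B, the suffix after B is empty, so FOLLOW(B) ⊇ FOLLOW(C) = {true}; in B→read B read, B is followed by read with FIRST {read}. Thus FOLLOW(B) = {read, true}.
FOLLOW(R): in P→S R P num, R is followed by P num with FIRST {num, read, true}; in C→true R P B, R is followed by P B with FIRST {num, read, true}. Thus FOLLOW(R) = {num, read, true}.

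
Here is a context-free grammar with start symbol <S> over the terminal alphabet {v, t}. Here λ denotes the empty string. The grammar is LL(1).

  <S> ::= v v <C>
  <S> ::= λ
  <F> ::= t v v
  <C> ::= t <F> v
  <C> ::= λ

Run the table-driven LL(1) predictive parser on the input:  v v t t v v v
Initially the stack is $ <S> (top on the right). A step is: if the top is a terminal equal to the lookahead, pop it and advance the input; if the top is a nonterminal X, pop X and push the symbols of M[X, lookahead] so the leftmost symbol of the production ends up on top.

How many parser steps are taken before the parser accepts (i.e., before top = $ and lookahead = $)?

      Stack      Input            Action
   1  $ <S>      v v t t v v v $  expand <S> ::= v v <C>
   2  $ <C> v v  v v t t v v v $  match v
   3  $ <C> v    v t t v v v $    match v
   4  $ <C>      t t v v v $      expand <C> ::= t <F> v
   5  $ v <F> t  t t v v v $      match t
   6  $ v <F>    t v v v $        expand <F> ::= t v v
   7  $ v v v t  t v v v $        match t
   8  $ v v v    v v v $          match v
   9  $ v v      v v $            match v
  10  $ v        v $              match v
Accept reached after 10 steps.

10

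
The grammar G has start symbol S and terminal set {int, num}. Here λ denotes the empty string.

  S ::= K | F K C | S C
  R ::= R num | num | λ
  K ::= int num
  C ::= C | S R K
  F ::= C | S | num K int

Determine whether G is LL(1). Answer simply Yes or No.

No

FIRST(S) = {int, num}
FIRST(R) = {λ, num}
FIRST(K) = {int}
FIRST(C) = {int, num}
FIRST(F) = {int, num}
FOLLOW(S) = {$, int, num}
FOLLOW(R) = {int, num}
FOLLOW(K) = {$, int, num}
FOLLOW(C) = {$, int, num}
FOLLOW(F) = {int}
Cell M[C, int] receives both C ::= C and C ::= S R K — the grammar is not LL(1).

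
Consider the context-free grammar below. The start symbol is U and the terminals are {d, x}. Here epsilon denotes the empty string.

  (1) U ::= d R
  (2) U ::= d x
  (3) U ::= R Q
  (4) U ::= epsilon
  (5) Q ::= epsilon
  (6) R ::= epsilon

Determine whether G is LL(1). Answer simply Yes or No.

FIRST(U) = {epsilon, d}
FIRST(Q) = {epsilon}
FIRST(R) = {epsilon}
FOLLOW(U) = {$}
FOLLOW(Q) = {$}
FOLLOW(R) = {$}
Cell M[U, $] receives both U ::= R Q and U ::= epsilon — the grammar is not LL(1).

No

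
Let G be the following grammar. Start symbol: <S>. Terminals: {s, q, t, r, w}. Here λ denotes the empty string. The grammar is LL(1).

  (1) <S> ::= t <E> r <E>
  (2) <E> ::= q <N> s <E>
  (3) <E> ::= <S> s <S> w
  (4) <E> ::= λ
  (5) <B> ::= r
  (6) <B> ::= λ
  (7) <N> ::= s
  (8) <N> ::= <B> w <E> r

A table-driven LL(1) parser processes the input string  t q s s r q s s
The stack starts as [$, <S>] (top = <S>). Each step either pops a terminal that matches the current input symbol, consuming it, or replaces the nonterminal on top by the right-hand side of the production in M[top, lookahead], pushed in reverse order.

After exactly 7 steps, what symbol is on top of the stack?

<E>

     Stack                Input              Action
  1  $ <S>                t q s s r q s s $  expand <S> ::= t <E> r <E>
  2  $ <E> r <E> t        t q s s r q s s $  match t
  3  $ <E> r <E>          q s s r q s s $    expand <E> ::= q <N> s <E>
  4  $ <E> r <E> s <N> q  q s s r q s s $    match q
  5  $ <E> r <E> s <N>    s s r q s s $      expand <N> ::= s
  6  $ <E> r <E> s s      s s r q s s $      match s
  7  $ <E> r <E> s        s r q s s $        match s
Stack after step 7: $ <E> r <E> (top = <E>).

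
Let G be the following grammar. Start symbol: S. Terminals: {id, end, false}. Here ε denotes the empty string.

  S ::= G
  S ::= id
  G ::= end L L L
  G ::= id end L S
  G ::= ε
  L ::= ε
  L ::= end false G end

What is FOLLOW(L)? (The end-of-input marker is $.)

FIRST(G): from G::=end L L L we get {end}; from G::=id end L S we get {id}; from G::=ε we get {ε}. So FIRST(G) = {ε, end, id}.
FIRST(L): from L::=ε we get {ε}; from L::=end false G end we get {end}. So FIRST(L) = {ε, end}.
FIRST(S): from S::=G we get {ε, end, id}; from S::=id we get {id}. So FIRST(S) = {ε, end, id}.
FOLLOW(S) includes $ since S is the start symbol.
FOLLOW(S): in G::=id end L S, the suffix after S is empty, so FOLLOW(S) ⊇ FOLLOW(G) = {$, end}. Thus FOLLOW(S) = {$, end}.
FOLLOW(G): in S::=G, the suffix after G is empty, so FOLLOW(G) ⊇ FOLLOW(S) = {$, end}; in L::=end false G end, G is followed by end with FIRST {end}. Thus FOLLOW(G) = {$, end}.
FOLLOW(L): in G::=end L L L (occurrence 1), L is followed by L L with FIRST {ε, end}; in G::=end L L L (occurrence 1), the suffix after L is nullable, so FOLLOW(L) ⊇ FOLLOW(G) = {$, end}; in G::=end L L L (occurrence 2), L is followed by L with FIRST {ε, end}; in G::=end L L L (occurrence 2), the suffix after L is nullable, so FOLLOW(L) ⊇ FOLLOW(G) = {$, end}; in G::=end L L L (occurrence 3), the suffix after L is empty, so FOLLOW(L) ⊇ FOLLOW(G) = {$, end}; in G::=id end L S, L is followed by S with FIRST {ε, end, id}; in G::=id end L S, the suffix after L is nullable, so FOLLOW(L) ⊇ FOLLOW(G) = {$, end}. Thus FOLLOW(L) = {$, end, id}.

{$, end, id}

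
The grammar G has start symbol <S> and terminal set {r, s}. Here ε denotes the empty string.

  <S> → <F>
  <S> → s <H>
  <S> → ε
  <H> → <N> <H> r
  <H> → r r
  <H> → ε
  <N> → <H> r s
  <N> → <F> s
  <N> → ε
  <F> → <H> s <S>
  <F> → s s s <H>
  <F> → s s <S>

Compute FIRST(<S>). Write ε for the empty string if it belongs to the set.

FIRST(<S>): from <S>→<F> we get {r, s}; from <S>→s <H> we get {s}; from <S>→ε we get {ε}. So FIRST(<S>) = {ε, r, s}.
FIRST(<H>): from <H>→<N> <H> r we get {r, s}; from <H>→r r we get {r}; from <H>→ε we get {ε}. So FIRST(<H>) = {ε, r, s}.
FIRST(<F>): from <F>→<H> s <S> we get {r, s}; from <F>→s s s <H> we get {s}; from <F>→s s <S> we get {s}. So FIRST(<F>) = {r, s}.
FIRST(<N>): from <N>→<H> r s we get {r, s}; from <N>→<F> s we get {r, s}; from <N>→ε we get {ε}. So FIRST(<N>) = {ε, r, s}.

{ε, r, s}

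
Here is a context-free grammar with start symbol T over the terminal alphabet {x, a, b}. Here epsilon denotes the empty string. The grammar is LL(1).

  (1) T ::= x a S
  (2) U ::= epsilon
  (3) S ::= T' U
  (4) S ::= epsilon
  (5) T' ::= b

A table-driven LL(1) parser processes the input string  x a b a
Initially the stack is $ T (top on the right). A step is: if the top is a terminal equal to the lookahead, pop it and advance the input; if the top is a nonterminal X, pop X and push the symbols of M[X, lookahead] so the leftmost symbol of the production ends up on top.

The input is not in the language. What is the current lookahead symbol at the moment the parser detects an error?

a

step 1: stack=$ T  input=x a b a $  — expand T ::= x a S
step 2: stack=$ S a x  input=x a b a $  — match x
step 3: stack=$ S a  input=a b a $  — match a
step 4: stack=$ S  input=b a $  — expand S ::= T' U
step 5: stack=$ U T'  input=b a $  — expand T' ::= b
step 6: stack=$ U b  input=b a $  — match b
step 7: stack=$ U  input=a $  — error: M[U, a] is empty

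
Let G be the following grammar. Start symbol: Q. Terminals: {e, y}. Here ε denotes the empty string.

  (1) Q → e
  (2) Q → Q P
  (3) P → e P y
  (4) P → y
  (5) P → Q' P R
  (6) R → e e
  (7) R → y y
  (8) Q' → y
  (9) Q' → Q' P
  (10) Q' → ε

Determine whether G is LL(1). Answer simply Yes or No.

No

FIRST(Q) = {e}
FIRST(P) = {e, y}
FIRST(R) = {e, y}
FIRST(Q') = {ε, e, y}
FOLLOW(Q) = {$, e, y}
FOLLOW(P) = {$, e, y}
FOLLOW(R) = {$, e, y}
FOLLOW(Q') = {e, y}
Cell M[P, e] receives both P → e P y and P → Q' P R — the grammar is not LL(1).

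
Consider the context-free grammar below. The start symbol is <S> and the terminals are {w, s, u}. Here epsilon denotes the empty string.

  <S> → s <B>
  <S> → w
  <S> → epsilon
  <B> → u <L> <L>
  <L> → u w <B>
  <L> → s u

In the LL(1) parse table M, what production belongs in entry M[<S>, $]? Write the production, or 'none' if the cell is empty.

<S> → epsilon

FIRST(<S>): from <S>→s <B> we get {s}; from <S>→w we get {w}; from <S>→epsilon we get {epsilon}. So FIRST(<S>) = {epsilon, s, w}.
FIRST(<B>): from <B>→u <L> <L> we get {u}. So FIRST(<B>) = {u}.
FIRST(<L>): from <L>→u w <B> we get {u}; from <L>→s u we get {s}. So FIRST(<L>) = {s, u}.
FOLLOW(<S>) includes $ since <S> is the start symbol.
FOLLOW(<S>): <S> appears on no right-hand side. Thus FOLLOW(<S>) = {$}.
For <S> → s <B>: FIRST(s <B>) = {s}, so it goes in M[<S>, t] for t ∈ {s}.
For <S> → w: FIRST(w) = {w}, so it goes in M[<S>, t] for t ∈ {w}.
For <S> → epsilon: FIRST(epsilon) = {epsilon}, so it goes in M[<S>, t] for t ∈ {}; since epsilon ∈ FIRST, also for every t ∈ FOLLOW(<S>) = {$}.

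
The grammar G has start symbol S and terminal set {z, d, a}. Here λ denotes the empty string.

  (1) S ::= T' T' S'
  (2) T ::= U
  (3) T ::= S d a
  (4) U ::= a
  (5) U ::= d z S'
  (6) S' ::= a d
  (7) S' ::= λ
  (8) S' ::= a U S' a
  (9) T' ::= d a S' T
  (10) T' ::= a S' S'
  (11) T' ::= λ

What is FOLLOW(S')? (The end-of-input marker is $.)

FIRST(U) = {a, d}
FIRST(S') = {λ, a}
FIRST(T') = {λ, a, d}
FIRST(S) = {λ, a, d}  (via T' T' S')
FIRST(T) = {a, d}  (via U, S d a)
FOLLOW(S) includes $ since S is the start symbol.
FOLLOW(S): in T::=S d a, S is followed by d a with FIRST {d}. Thus FOLLOW(S) = {$, d}.
FOLLOW(T'): in S::=T' T' S' (occurrence 1), T' is followed by T' S' with FIRST {λ, a, d}; in S::=T' T' S' (occurrence 1), the suffix after T' is nullable, so FOLLOW(T') ⊇ FOLLOW(S) = {$, d}; in S::=T' T' S' (occurrence 2), T' is followed by S' with FIRST {λ, a}; in S::=T' T' S' (occurrence 2), the suffix after T' is nullable, so FOLLOW(T') ⊇ FOLLOW(S) = {$, d}. Thus FOLLOW(T') = {$, a, d}.
FOLLOW(T): in T'::=d a S' T, the suffix after T is empty, so FOLLOW(T) ⊇ FOLLOW(T') = {$, a, d}. Thus FOLLOW(T) = {$, a, d}.
FOLLOW(U): in T::=U, the suffix after U is empty, so FOLLOW(U) ⊇ FOLLOW(T) = {$, a, d}; in S'::=a U S' a, U is followed by S' a with FIRST {a}. Thus FOLLOW(U) = {$, a, d}.
FOLLOW(S'): in S::=T' T' S', the suffix after S' is empty, so FOLLOW(S') ⊇ FOLLOW(S) = {$, d}; in U::=d z S', the suffix after S' is empty, so FOLLOW(S') ⊇ FOLLOW(U) = {$, a, d}; in S'::=a U S' a, S' is followed by a with FIRST {a}; in T'::=d a S' T, S' is followed by T with FIRST {a, d}; in T'::=a S' S' (occurrence 1), S' is followed by S' with FIRST {λ, a}; in T'::=a S' S' (occurrence 1), the suffix after S' is nullable, so FOLLOW(S') ⊇ FOLLOW(T') = {$, a, d}; in T'::=a S' S' (occurrence 2), the suffix after S' is empty, so FOLLOW(S') ⊇ FOLLOW(T') = {$, a, d}. Thus FOLLOW(S') = {$, a, d}.

{$, a, d}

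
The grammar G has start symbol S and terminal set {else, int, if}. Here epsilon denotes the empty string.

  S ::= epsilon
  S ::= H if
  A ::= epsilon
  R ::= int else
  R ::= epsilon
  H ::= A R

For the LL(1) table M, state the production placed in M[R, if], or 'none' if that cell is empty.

R ::= epsilon

FIRST(A) = {epsilon}
FIRST(R) = {epsilon, int}
FIRST(H) = {epsilon, int}  (via A R)
FIRST(S) = {epsilon, if, int}  (via H if)
FOLLOW(S) includes $ since S is the start symbol.
FOLLOW(H): in S::=H if, H is followed by if with FIRST {if}. Thus FOLLOW(H) = {if}.
FOLLOW(R): in H::=A R, the suffix after R is empty, so FOLLOW(R) ⊇ FOLLOW(H) = {if}. Thus FOLLOW(R) = {if}.
For R ::= int else: FIRST(int else) = {int}, so it goes in M[R, t] for t ∈ {int}.
For R ::= epsilon: FIRST(epsilon) = {epsilon}, so it goes in M[R, t] for t ∈ {}; since epsilon ∈ FIRST, also for every t ∈ FOLLOW(R) = {if}.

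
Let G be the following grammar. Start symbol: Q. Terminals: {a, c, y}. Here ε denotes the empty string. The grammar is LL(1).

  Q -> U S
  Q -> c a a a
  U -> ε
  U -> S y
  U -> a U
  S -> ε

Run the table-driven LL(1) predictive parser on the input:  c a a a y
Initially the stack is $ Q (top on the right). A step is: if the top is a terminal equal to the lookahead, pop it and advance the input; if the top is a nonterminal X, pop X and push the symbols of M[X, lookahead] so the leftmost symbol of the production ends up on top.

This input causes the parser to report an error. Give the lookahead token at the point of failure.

y

step 1: stack=$ Q  input=c a a a y $  — expand Q -> c a a a
step 2: stack=$ a a a c  input=c a a a y $  — match c
step 3: stack=$ a a a  input=a a a y $  — match a
step 4: stack=$ a a  input=a a y $  — match a
step 5: stack=$ a  input=a y $  — match a
step 6: stack=$  input=y $  — error: stack empty but input remains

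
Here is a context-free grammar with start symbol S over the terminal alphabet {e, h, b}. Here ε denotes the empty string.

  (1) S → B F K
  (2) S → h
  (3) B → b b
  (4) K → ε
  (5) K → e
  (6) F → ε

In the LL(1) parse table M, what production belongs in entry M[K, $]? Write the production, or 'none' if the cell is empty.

K → ε

FIRST(B) = {b}
FIRST(K) = {ε, e}
FIRST(F) = {ε}
FIRST(S) = {b, h}  (via B F K)
FOLLOW(S) includes $ since S is the start symbol.
FOLLOW(S): S appears on no right-hand side. Thus FOLLOW(S) = {$}.
FOLLOW(K): in S→B F K, the suffix after K is empty, so FOLLOW(K) ⊇ FOLLOW(S) = {$}. Thus FOLLOW(K) = {$}.
For K → ε: FIRST(ε) = {ε}, so it goes in M[K, t] for t ∈ {}; since ε ∈ FIRST, also for every t ∈ FOLLOW(K) = {$}.
For K → e: FIRST(e) = {e}, so it goes in M[K, t] for t ∈ {e}.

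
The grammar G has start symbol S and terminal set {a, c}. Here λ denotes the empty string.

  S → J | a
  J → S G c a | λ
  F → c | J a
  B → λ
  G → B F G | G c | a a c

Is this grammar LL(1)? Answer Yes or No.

FIRST(S) = {λ, a, c}
FIRST(J) = {λ, a, c}
FIRST(F) = {a, c}
FIRST(B) = {λ}
FIRST(G) = {a, c}
FOLLOW(S) = {$, a, c}
FOLLOW(J) = {$, a, c}
FOLLOW(F) = {a, c}
FOLLOW(B) = {a, c}
FOLLOW(G) = {c}
Cell M[F, c] receives both F → c and F → J a — the grammar is not LL(1).

No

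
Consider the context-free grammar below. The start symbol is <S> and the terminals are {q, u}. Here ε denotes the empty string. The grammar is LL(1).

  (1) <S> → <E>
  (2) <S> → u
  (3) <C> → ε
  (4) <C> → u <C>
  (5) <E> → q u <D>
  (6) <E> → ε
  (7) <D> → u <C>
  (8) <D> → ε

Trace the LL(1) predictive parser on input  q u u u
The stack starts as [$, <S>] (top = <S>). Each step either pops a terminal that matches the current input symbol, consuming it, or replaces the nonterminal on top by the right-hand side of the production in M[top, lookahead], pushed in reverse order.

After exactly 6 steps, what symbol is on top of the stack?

step 1: stack=$ <S>  input=q u u u $  — expand <S> → <E>
step 2: stack=$ <E>  input=q u u u $  — expand <E> → q u <D>
step 3: stack=$ <D> u q  input=q u u u $  — match q
step 4: stack=$ <D> u  input=u u u $  — match u
step 5: stack=$ <D>  input=u u $  — expand <D> → u <C>
step 6: stack=$ <C> u  input=u u $  — match u
Stack after step 6: $ <C> (top = <C>).

<C>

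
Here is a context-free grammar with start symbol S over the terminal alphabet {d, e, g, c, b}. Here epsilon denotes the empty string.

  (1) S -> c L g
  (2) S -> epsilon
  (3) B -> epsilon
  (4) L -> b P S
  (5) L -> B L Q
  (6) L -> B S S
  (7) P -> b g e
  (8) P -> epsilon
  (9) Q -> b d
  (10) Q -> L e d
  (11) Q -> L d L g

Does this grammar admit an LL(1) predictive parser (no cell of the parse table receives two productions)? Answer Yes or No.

FIRST(S) = {epsilon, c}
FIRST(B) = {epsilon}
FIRST(L) = {epsilon, b, c, d, e}
FIRST(P) = {epsilon, b}
FIRST(Q) = {b, c, d, e}
FOLLOW(S) = {$, b, c, d, e, g}
FOLLOW(B) = {b, c, d, e, g}
FOLLOW(L) = {b, c, d, e, g}
FOLLOW(P) = {b, c, d, e, g}
FOLLOW(Q) = {b, c, d, e, g}
Cell M[L, b] receives both L -> b P S and L -> B L Q and L -> B S S — the grammar is not LL(1).

No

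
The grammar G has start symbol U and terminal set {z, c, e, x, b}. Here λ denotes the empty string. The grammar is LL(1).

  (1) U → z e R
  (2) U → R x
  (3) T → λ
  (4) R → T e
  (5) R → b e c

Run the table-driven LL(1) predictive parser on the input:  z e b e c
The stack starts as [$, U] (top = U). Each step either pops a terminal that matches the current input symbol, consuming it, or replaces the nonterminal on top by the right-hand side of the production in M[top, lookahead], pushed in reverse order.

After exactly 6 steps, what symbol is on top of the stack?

step 1: stack=$ U  input=z e b e c $  — expand U → z e R
step 2: stack=$ R e z  input=z e b e c $  — match z
step 3: stack=$ R e  input=e b e c $  — match e
step 4: stack=$ R  input=b e c $  — expand R → b e c
step 5: stack=$ c e b  input=b e c $  — match b
step 6: stack=$ c e  input=e c $  — match e
Stack after step 6: $ c (top = c).

c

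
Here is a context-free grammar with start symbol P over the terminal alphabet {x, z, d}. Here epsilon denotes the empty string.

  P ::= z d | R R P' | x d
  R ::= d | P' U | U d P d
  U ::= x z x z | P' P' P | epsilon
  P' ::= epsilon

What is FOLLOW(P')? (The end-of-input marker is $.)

{$, d, x, z}

FIRST(P'): from P'::=epsilon we get {epsilon}. So FIRST(P') = {epsilon}.
FIRST(P): from P::=z d we get {z}; from P::=R R P' we get {epsilon, d, x, z}; from P::=x d we get {x}. So FIRST(P) = {epsilon, d, x, z}.
FIRST(U): from U::=x z x z we get {x}; from U::=P' P' P we get {epsilon, d, x, z}; from U::=epsilon we get {epsilon}. So FIRST(U) = {epsilon, d, x, z}.
FIRST(R): from R::=d we get {d}; from R::=P' U we get {epsilon, d, x, z}; from R::=U d P d we get {d, x, z}. So FIRST(R) = {epsilon, d, x, z}.
FOLLOW(P) includes $ since P is the start symbol.
FOLLOW(P): in R::=U d P d, P is followed by d with FIRST {d}; in U::=P' P' P, the suffix after P is empty, so FOLLOW(P) ⊇ FOLLOW(U) = {$, d, x, z}. Thus FOLLOW(P) = {$, d, x, z}.
FOLLOW(R): in P::=R R P' (occurrence 1), R is followed by R P' with FIRST {epsilon, d, x, z}; in P::=R R P' (occurrence 1), the suffix after R is nullable, so FOLLOW(R) ⊇ FOLLOW(P) = {$, d, x, z}; in P::=R R P' (occurrence 2), R is followed by P' with FIRST {epsilon}; in P::=R R P' (occurrence 2), the suffix after R is nullable, so FOLLOW(R) ⊇ FOLLOW(P) = {$, d, x, z}. Thus FOLLOW(R) = {$, d, x, z}.
FOLLOW(U): in R::=P' U, the suffix after U is empty, so FOLLOW(U) ⊇ FOLLOW(R) = {$, d, x, z}; in R::=U d P d, U is followed by d P d with FIRST {d}. Thus FOLLOW(U) = {$, d, x, z}.
FOLLOW(P'): in P::=R R P', the suffix after P' is empty, so FOLLOW(P') ⊇ FOLLOW(P) = {$, d, x, z}; in R::=P' U, P' is followed by U with FIRST {epsilon, d, x, z}; in R::=P' U, the suffix after P' is nullable, so FOLLOW(P') ⊇ FOLLOW(R) = {$, d, x, z}; in U::=P' P' P (occurrence 1), P' is followed by P' P with FIRST {epsilon, d, x, z}; in U::=P' P' P (occurrence 1), the suffix after P' is nullable, so FOLLOW(P') ⊇ FOLLOW(U) = {$, d, x, z}; in U::=P' P' P (occurrence 2), P' is followed by P with FIRST {epsilon, d, x, z}; in U::=P' P' P (occurrence 2), the suffix after P' is nullable, so FOLLOW(P') ⊇ FOLLOW(U) = {$, d, x, z}. Thus FOLLOW(P') = {$, d, x, z}.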